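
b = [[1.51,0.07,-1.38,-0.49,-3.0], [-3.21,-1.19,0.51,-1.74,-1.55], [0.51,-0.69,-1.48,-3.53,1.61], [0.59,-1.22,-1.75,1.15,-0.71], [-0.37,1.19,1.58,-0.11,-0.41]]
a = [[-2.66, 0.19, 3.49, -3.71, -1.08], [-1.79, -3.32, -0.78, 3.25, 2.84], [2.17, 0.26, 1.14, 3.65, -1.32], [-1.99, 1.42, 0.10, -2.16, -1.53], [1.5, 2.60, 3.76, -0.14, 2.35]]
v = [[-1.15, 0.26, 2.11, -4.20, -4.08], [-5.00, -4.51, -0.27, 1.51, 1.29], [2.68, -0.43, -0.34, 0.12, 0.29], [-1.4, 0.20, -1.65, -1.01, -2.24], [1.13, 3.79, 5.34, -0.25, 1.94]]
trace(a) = -4.65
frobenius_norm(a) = 11.42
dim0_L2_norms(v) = [6.06, 5.92, 5.99, 4.58, 5.21]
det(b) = -0.30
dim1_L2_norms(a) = [5.85, 5.78, 4.6, 3.6, 5.36]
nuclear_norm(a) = 22.83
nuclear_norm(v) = 23.24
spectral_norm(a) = 7.98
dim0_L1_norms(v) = [11.36, 9.19, 9.71, 7.09, 9.84]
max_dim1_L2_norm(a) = 5.85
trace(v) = -5.07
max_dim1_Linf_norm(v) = 5.34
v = a + b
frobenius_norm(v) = 12.48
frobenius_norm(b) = 7.73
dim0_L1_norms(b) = [6.19, 4.36, 6.7, 7.02, 7.28]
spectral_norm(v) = 8.64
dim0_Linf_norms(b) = [3.21, 1.22, 1.75, 3.53, 3.0]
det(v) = 68.78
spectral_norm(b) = 4.53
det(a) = 874.21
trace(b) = -0.42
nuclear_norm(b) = 15.15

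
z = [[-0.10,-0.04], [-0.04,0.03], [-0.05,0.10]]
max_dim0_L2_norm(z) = 0.12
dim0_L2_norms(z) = [0.12, 0.11]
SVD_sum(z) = [[-0.05, 0.03], [-0.04, 0.03], [-0.08, 0.06]] + [[-0.05, -0.07], [0.0, 0.0], [0.03, 0.04]]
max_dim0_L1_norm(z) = 0.19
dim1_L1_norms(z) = [0.14, 0.07, 0.15]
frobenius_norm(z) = 0.16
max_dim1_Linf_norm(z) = 0.1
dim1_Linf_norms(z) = [0.1, 0.04, 0.1]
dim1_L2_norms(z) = [0.11, 0.05, 0.11]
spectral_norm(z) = 0.13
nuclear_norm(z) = 0.23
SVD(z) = [[-0.47, 0.86],[-0.40, -0.02],[-0.79, -0.51]] @ diag([0.125063743675551, 0.10468552917120913]) @ [[0.82, -0.57],[-0.57, -0.82]]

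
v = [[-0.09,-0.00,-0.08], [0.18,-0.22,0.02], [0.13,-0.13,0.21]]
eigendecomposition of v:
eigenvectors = [[-0.25, -0.49, -0.28], [-0.94, -0.86, -0.08], [-0.24, -0.15, 0.96]]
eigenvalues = [-0.17, -0.11, 0.18]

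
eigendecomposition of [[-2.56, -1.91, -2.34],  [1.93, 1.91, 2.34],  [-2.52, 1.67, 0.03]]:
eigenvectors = [[-0.59,  0.30,  -0.47], [0.49,  0.57,  0.56], [-0.64,  -0.77,  0.68]]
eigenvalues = [-3.54, -0.22, 3.14]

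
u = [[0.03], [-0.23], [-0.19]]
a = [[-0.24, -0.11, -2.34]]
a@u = [[0.46]]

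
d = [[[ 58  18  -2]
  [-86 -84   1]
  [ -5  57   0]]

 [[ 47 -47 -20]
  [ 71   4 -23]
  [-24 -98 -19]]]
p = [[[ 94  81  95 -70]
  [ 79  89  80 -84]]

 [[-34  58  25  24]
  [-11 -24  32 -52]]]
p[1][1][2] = 32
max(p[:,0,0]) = 94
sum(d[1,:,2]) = -62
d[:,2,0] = [-5, -24]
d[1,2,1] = -98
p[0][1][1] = 89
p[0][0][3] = -70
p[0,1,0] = 79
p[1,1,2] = 32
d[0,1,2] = 1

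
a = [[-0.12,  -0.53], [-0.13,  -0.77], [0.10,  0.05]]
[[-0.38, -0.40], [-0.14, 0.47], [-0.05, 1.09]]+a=[[-0.5, -0.93],[-0.27, -0.3],[0.05, 1.14]]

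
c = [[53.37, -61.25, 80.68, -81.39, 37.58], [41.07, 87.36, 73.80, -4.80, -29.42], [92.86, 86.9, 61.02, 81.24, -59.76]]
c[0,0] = 53.37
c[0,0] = 53.37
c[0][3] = -81.39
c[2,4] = -59.76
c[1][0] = 41.07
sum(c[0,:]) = 28.99000000000001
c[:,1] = [-61.25, 87.36, 86.9]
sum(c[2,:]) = 262.26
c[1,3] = -4.8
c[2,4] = -59.76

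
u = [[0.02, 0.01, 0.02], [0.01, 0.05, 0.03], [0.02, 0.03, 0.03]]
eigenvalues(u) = [0.08, 0.02, 0.0]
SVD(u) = [[-0.33, 0.74, -0.59], [-0.74, -0.59, -0.33], [-0.59, 0.33, 0.74]] @ diag([0.07850855075327141, 0.0208814600002042, 0.0006099892465243654]) @ [[-0.33, -0.74, -0.59],[0.74, -0.59, 0.33],[-0.59, -0.33, 0.74]]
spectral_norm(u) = 0.08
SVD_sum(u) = [[0.01, 0.02, 0.02], [0.02, 0.04, 0.03], [0.02, 0.03, 0.03]] + [[0.01, -0.01, 0.01],  [-0.01, 0.01, -0.0],  [0.01, -0.00, 0.00]] + [[0.00,  0.0,  -0.00], [0.00,  0.00,  -0.0], [-0.0,  -0.0,  0.00]]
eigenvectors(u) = [[-0.33, -0.74, -0.59], [-0.74, 0.59, -0.33], [-0.59, -0.33, 0.74]]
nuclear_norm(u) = 0.10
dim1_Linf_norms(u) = [0.02, 0.05, 0.03]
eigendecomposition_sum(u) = [[0.01, 0.02, 0.02], [0.02, 0.04, 0.03], [0.02, 0.03, 0.03]] + [[0.01, -0.01, 0.01], [-0.01, 0.01, -0.00], [0.01, -0.0, 0.00]] + [[0.00, 0.0, -0.00],[0.0, 0.0, -0.0],[-0.00, -0.0, 0.00]]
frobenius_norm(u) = 0.08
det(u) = 0.00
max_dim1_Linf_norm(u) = 0.05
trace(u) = 0.10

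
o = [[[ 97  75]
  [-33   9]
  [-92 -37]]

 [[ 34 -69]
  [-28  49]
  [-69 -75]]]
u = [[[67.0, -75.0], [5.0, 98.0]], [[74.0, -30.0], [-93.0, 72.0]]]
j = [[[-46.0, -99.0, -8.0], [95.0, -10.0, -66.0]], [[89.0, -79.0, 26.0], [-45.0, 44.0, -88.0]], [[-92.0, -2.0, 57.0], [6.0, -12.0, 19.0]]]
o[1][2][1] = -75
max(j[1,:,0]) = 89.0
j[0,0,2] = -8.0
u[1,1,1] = 72.0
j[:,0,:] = [[-46.0, -99.0, -8.0], [89.0, -79.0, 26.0], [-92.0, -2.0, 57.0]]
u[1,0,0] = 74.0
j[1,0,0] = 89.0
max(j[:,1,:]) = 95.0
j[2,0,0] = -92.0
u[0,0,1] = -75.0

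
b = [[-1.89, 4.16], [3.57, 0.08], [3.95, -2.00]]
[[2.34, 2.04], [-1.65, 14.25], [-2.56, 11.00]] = b @ [[-0.47, 3.94], [0.35, 2.28]]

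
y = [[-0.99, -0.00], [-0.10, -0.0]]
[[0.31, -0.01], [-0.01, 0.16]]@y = [[-0.31, 0.0], [-0.01, 0.00]]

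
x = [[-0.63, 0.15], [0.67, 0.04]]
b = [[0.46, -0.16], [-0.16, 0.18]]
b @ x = [[-0.4, 0.06], [0.22, -0.02]]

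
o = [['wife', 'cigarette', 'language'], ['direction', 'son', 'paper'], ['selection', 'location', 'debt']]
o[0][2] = 'language'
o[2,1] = 'location'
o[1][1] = 'son'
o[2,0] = 'selection'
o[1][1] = 'son'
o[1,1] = 'son'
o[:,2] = ['language', 'paper', 'debt']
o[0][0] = 'wife'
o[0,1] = 'cigarette'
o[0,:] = ['wife', 'cigarette', 'language']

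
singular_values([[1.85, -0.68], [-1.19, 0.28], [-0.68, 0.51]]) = [2.45, 0.29]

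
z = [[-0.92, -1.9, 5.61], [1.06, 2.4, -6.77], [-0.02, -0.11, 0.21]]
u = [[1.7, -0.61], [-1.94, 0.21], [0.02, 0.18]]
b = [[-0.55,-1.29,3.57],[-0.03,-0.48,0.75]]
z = u @ b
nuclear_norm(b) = 4.14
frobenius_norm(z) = 9.42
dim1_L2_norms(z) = [5.99, 7.26, 0.24]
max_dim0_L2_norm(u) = 2.58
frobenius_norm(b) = 3.94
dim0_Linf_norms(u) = [1.94, 0.61]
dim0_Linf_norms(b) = [0.55, 1.29, 3.57]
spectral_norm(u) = 2.64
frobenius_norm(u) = 2.67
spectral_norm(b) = 3.93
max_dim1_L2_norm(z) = 7.26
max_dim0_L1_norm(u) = 3.66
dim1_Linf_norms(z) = [5.61, 6.77, 0.21]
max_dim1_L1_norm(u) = 2.31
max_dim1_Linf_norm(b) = 3.57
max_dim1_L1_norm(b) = 5.41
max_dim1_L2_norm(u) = 1.95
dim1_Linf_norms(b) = [3.57, 0.75]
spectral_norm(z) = 9.42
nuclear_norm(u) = 3.00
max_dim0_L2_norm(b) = 3.65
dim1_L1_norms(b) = [5.41, 1.26]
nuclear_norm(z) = 9.50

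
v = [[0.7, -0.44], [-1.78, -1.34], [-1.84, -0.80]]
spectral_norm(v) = 3.00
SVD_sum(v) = [[0.35, 0.19], [-1.93, -1.07], [-1.75, -0.97]] + [[0.35, -0.63], [0.15, -0.27], [-0.09, 0.17]]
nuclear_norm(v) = 3.81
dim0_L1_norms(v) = [4.32, 2.58]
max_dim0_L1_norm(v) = 4.32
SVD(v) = [[-0.13,-0.89], [0.73,-0.38], [0.67,0.24]] @ diag([3.002706340575378, 0.8105273790985883]) @ [[-0.87,-0.49],  [-0.49,0.87]]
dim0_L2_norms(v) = [2.65, 1.62]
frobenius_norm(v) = 3.11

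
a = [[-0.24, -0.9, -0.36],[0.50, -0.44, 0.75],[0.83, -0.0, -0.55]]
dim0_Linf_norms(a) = [0.83, 0.9, 0.75]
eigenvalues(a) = [(-0.12+0.99j), (-0.12-0.99j), (-1+0j)]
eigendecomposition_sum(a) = [[(-0.05+0.43j), -0.34-0.15j, (-0.31+0.1j)], [0.36-0.07j, (-0.04+0.32j), (0.16+0.23j)], [0.28+0.17j, -0.21+0.19j, (-0.03+0.25j)]] + [[-0.05-0.43j,(-0.34+0.15j),(-0.31-0.1j)], [0.36+0.07j,(-0.04-0.32j),(0.16-0.23j)], [0.28-0.17j,(-0.21-0.19j),(-0.03-0.25j)]] + [[(-0.14-0j), (-0.23+0j), (0.27-0j)], [-0.23-0.00j, -0.36+0.00j, 0.42-0.00j], [0.26+0.00j, 0.42-0.00j, (-0.49+0j)]]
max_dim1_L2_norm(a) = 1.0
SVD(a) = [[0.44, -0.81, 0.38],[0.9, 0.35, -0.28],[0.1, 0.47, 0.88]] @ diag([1.0046309762750385, 0.9976681870255861, 0.99502501983907]) @ [[0.42, -0.78, 0.46], [0.76, 0.58, 0.30], [0.50, -0.22, -0.84]]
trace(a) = -1.23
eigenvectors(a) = [[0.66+0.00j, 0.66-0.00j, (-0.38+0j)], [(-0.17-0.54j), -0.17+0.54j, (-0.6+0j)], [0.20-0.46j, (0.2+0.46j), 0.70+0.00j]]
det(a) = -1.00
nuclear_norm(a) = 3.00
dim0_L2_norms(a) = [1.0, 1.0, 1.0]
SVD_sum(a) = [[0.18,-0.34,0.2], [0.38,-0.7,0.41], [0.04,-0.08,0.04]] + [[-0.62, -0.47, -0.24], [0.26, 0.20, 0.10], [0.35, 0.27, 0.14]] + [[0.19, -0.09, -0.32], [-0.14, 0.06, 0.23], [0.44, -0.20, -0.73]]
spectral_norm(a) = 1.00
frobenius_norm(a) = 1.73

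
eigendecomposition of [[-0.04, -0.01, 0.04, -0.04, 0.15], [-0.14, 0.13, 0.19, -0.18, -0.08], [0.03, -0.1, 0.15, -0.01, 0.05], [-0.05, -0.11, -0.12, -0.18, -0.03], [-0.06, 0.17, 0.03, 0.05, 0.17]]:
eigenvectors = [[0.30+0.00j, 0.20+0.18j, 0.20-0.18j, -0.83+0.00j, 0.50+0.00j], [0.39+0.00j, (-0.66+0j), (-0.66-0j), -0.33+0.00j, (0.3+0j)], [(0.12+0j), (0.17-0.34j), (0.17+0.34j), (0.01+0j), 0.41+0.00j], [(0.83+0j), (0.12-0.03j), (0.12+0.03j), 0.45+0.00j, -0.33+0.00j], [(-0.22+0j), (-0.05+0.57j), -0.05-0.57j, -0.10+0.00j, (0.61+0j)]]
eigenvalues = [(-0.26+0j), (0.15+0.2j), (0.15-0.2j), (-0.01+0j), (0.2+0j)]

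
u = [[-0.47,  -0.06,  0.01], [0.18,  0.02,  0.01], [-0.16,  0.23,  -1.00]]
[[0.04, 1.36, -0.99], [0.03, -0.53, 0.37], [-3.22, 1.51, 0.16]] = u @ [[-0.05, -3.16, 1.76], [0.29, 1.98, 2.66], [3.29, -0.55, 0.17]]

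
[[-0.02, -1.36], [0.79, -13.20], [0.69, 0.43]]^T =[[-0.02, 0.79, 0.69], [-1.36, -13.2, 0.43]]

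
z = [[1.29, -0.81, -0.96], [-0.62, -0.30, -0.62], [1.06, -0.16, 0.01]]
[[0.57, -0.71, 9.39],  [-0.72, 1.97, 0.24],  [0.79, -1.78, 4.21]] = z @ [[0.75, -1.95, 3.66],[0.03, -1.82, -2.27],[0.39, -0.34, -2.95]]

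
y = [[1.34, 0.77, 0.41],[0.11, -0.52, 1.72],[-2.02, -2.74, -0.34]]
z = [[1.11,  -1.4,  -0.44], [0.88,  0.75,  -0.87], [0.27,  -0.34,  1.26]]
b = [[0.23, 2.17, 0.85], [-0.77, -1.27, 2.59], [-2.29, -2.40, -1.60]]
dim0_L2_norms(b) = [2.43, 3.48, 3.16]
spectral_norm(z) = 1.86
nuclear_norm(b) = 8.35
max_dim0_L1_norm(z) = 2.57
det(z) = 2.82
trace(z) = 3.12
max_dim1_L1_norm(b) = 6.29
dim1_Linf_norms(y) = [1.34, 1.72, 2.74]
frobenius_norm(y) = 4.18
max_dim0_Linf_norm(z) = 1.4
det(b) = -14.55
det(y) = 3.35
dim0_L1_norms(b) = [3.29, 5.84, 5.04]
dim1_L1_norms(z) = [2.95, 2.5, 1.87]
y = b + z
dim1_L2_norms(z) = [1.84, 1.45, 1.33]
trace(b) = -2.64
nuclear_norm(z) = 4.47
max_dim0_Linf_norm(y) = 2.74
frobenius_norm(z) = 2.69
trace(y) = 0.48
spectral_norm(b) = 4.22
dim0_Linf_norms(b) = [2.29, 2.4, 2.59]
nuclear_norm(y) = 6.05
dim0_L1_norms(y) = [3.47, 4.03, 2.47]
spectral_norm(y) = 3.73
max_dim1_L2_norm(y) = 3.42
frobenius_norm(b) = 5.29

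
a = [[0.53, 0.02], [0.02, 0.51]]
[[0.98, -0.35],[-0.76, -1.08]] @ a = [[0.51, -0.16], [-0.42, -0.57]]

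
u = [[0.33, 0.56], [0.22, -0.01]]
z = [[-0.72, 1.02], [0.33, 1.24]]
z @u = [[-0.01, -0.41], [0.38, 0.17]]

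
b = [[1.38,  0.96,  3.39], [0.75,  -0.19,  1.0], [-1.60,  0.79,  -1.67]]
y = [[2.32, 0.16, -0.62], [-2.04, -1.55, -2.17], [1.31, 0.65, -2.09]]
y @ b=[[4.31, 1.71, 9.06], [-0.51, -3.38, -4.84], [5.64, -0.52, 8.58]]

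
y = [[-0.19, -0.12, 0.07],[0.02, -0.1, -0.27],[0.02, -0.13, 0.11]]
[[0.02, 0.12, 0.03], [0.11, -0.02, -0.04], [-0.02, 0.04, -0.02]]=y @ [[-0.14, -0.44, -0.25], [-0.18, -0.25, 0.2], [-0.34, 0.15, 0.07]]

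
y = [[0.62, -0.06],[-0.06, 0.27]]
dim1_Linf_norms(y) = [0.62, 0.27]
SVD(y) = [[-0.99, 0.16], [0.16, 0.99]] @ diag([0.63, 0.26]) @ [[-0.99, 0.16], [0.16, 0.99]]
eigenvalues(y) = [0.63, 0.26]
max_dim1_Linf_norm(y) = 0.62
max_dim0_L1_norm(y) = 0.68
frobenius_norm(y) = 0.68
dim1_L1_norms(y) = [0.68, 0.33]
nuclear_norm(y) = 0.89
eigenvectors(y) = [[0.99, 0.16], [-0.16, 0.99]]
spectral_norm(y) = 0.63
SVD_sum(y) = [[0.61, -0.10], [-0.10, 0.02]] + [[0.01, 0.04], [0.04, 0.25]]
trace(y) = 0.89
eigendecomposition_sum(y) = [[0.61, -0.1], [-0.10, 0.02]] + [[0.01, 0.04], [0.04, 0.25]]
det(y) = 0.16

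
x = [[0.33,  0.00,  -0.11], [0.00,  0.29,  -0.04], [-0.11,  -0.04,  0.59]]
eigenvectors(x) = [[-0.34, -0.73, 0.59], [-0.11, 0.65, 0.75], [0.93, -0.19, 0.30]]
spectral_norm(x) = 0.63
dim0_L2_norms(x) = [0.35, 0.29, 0.6]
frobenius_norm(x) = 0.75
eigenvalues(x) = [0.63, 0.3, 0.27]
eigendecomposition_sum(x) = [[0.07, 0.02, -0.2], [0.02, 0.01, -0.06], [-0.20, -0.06, 0.55]] + [[0.16, -0.14, 0.04], [-0.14, 0.13, -0.04], [0.04, -0.04, 0.01]] + [[0.1,0.12,0.05], [0.12,0.15,0.06], [0.05,0.06,0.02]]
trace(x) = 1.21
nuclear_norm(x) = 1.21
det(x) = 0.05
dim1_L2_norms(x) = [0.35, 0.29, 0.6]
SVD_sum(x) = [[0.07, 0.02, -0.2], [0.02, 0.01, -0.06], [-0.2, -0.06, 0.55]] + [[0.16, -0.14, 0.04], [-0.14, 0.13, -0.04], [0.04, -0.04, 0.01]] + [[0.10, 0.12, 0.05], [0.12, 0.15, 0.06], [0.05, 0.06, 0.02]]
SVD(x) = [[-0.34,0.73,0.59], [-0.11,-0.65,0.75], [0.93,0.19,0.30]] @ diag([0.634396581749294, 0.3016098500911491, 0.273993568159557]) @ [[-0.34, -0.11, 0.93],[0.73, -0.65, 0.19],[0.59, 0.75, 0.3]]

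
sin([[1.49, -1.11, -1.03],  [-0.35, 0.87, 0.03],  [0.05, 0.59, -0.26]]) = [[0.82, -0.22, -0.70], [-0.13, 0.57, -0.08], [0.09, 0.53, -0.28]]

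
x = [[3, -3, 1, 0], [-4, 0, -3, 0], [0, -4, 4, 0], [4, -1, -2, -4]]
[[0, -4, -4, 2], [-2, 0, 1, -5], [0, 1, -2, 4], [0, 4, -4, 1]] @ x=[[24, 14, -8, -8], [-26, 7, 12, 20], [12, 4, -19, -16], [-12, 15, -30, -4]]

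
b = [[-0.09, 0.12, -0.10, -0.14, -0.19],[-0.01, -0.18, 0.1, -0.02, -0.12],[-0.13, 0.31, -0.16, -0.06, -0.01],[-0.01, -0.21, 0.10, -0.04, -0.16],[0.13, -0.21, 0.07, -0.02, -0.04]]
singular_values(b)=[0.57, 0.33, 0.1, 0.0, 0.0]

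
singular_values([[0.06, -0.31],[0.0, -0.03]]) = [0.32, 0.01]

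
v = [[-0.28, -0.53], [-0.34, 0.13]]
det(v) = -0.217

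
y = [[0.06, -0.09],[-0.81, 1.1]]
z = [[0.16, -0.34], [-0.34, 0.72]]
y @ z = [[0.04, -0.09], [-0.5, 1.07]]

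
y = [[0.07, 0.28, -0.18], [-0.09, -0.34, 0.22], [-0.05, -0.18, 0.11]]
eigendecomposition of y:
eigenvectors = [[0.60+0.00j,0.78+0.00j,0.78-0.00j], [(-0.7+0j),-0.44+0.16j,(-0.44-0.16j)], [(-0.38+0j),(-0.35+0.23j),(-0.35-0.23j)]]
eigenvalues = [(-0.14+0j), (-0.01+0j), (-0.01-0j)]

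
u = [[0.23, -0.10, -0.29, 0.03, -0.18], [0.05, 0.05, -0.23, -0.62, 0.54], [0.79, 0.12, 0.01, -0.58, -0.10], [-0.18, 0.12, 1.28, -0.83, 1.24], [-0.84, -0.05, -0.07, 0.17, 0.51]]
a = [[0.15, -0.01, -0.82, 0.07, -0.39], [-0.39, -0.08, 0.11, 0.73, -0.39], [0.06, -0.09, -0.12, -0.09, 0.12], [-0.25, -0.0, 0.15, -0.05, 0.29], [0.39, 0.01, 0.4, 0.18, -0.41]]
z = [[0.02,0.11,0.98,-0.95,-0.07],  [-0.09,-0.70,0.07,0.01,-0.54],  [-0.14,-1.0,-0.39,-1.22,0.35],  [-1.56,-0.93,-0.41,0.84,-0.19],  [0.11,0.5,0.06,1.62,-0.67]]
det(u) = -0.00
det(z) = -0.07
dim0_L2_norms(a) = [0.63, 0.12, 0.94, 0.76, 0.76]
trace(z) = -0.90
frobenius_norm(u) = 2.61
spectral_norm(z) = 2.58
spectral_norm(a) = 1.00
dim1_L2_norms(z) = [1.37, 0.89, 1.67, 2.05, 1.83]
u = z @ a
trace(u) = -0.03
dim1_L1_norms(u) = [0.83, 1.49, 1.6, 3.65, 1.64]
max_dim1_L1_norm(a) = 1.7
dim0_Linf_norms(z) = [1.56, 1.0, 0.98, 1.62, 0.67]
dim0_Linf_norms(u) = [0.84, 0.12, 1.28, 0.83, 1.24]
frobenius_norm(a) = 1.56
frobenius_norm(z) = 3.61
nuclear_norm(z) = 6.58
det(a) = 0.00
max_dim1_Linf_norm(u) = 1.28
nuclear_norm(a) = 2.79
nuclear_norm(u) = 4.33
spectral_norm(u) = 2.09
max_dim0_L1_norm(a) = 1.6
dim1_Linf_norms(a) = [0.82, 0.73, 0.12, 0.29, 0.41]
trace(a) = -0.51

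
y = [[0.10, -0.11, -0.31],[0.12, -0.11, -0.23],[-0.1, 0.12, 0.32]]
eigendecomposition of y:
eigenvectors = [[-0.61, -0.60, 0.07], [-0.50, -0.79, 0.95], [0.62, 0.12, -0.31]]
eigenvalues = [0.32, 0.01, -0.03]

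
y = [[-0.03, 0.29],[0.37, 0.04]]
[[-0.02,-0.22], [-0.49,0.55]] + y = [[-0.05,0.07], [-0.12,0.59]]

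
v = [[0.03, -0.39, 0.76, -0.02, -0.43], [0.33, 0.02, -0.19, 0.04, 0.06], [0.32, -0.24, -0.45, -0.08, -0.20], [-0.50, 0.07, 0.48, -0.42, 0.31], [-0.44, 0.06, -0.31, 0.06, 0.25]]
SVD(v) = [[0.63, -0.61, 0.35, 0.06, 0.32], [-0.27, -0.13, -0.47, -0.13, 0.82], [-0.41, -0.3, 0.40, -0.76, -0.07], [0.59, 0.49, -0.18, -0.61, 0.07], [-0.12, 0.53, 0.68, 0.17, 0.47]] @ diag([1.1595752627479947, 0.9882297793959768, 0.3688139525228965, 0.3557456513602703, 0.09385314646080385]) @ [[-0.38, -0.1, 0.89, -0.21, -0.04],[-0.64, 0.38, -0.24, -0.14, 0.61],[-0.63, -0.58, -0.32, 0.15, -0.39],[-0.14, 0.35, 0.19, 0.90, -0.08],[0.17, -0.63, 0.11, 0.31, 0.69]]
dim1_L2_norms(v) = [0.96, 0.39, 0.64, 0.87, 0.6]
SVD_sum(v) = [[-0.28, -0.07, 0.65, -0.16, -0.03], [0.12, 0.03, -0.28, 0.07, 0.01], [0.18, 0.05, -0.42, 0.1, 0.02], [-0.26, -0.07, 0.61, -0.15, -0.03], [0.05, 0.01, -0.12, 0.03, 0.01]] + [[0.39, -0.23, 0.14, 0.09, -0.37], [0.08, -0.05, 0.03, 0.02, -0.08], [0.19, -0.11, 0.07, 0.04, -0.18], [-0.31, 0.18, -0.11, -0.07, 0.29], [-0.33, 0.20, -0.12, -0.07, 0.32]] + [[-0.08, -0.07, -0.04, 0.02, -0.05], [0.11, 0.10, 0.06, -0.03, 0.07], [-0.09, -0.08, -0.05, 0.02, -0.06], [0.04, 0.04, 0.02, -0.01, 0.03], [-0.16, -0.15, -0.08, 0.04, -0.1]] + [[-0.00, 0.01, 0.0, 0.02, -0.00], [0.01, -0.02, -0.01, -0.04, 0.0], [0.04, -0.09, -0.05, -0.24, 0.02], [0.03, -0.08, -0.04, -0.20, 0.02], [-0.01, 0.02, 0.01, 0.05, -0.0]] + [[0.01, -0.02, 0.00, 0.01, 0.02],  [0.01, -0.05, 0.01, 0.02, 0.05],  [-0.0, 0.00, -0.00, -0.00, -0.00],  [0.0, -0.0, 0.0, 0.0, 0.0],  [0.01, -0.03, 0.00, 0.01, 0.03]]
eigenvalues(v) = [(0.78+0j), (-0.62+0.11j), (-0.62-0.11j), (-0.06+0.21j), (-0.06-0.21j)]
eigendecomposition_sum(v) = [[(0.26+0j), (-0.26+0j), 0.28+0.00j, (-0.05-0j), (-0.38-0j)], [0.05+0.00j, (-0.05+0j), 0.06+0.00j, -0.01-0.00j, (-0.08-0j)], [0.11+0.00j, -0.11+0.00j, (0.12+0j), -0.02-0.00j, -0.16-0.00j], [-0.14-0.00j, (0.13-0j), (-0.14-0j), (0.03+0j), 0.20+0.00j], [-0.29-0.00j, (0.29-0j), (-0.31-0j), (0.06+0j), (0.42+0j)]] + [[-0.09-0.07j, 0.02+0.03j, 0.22+0.20j, 0.03+0.09j, (-0-0.03j)], [(0.07+0.13j), -0.01-0.04j, (-0.17-0.34j), (0.01-0.12j), (-0.01+0.03j)], [0.12+0.12j, (-0.03-0.04j), (-0.29-0.33j), (-0.02-0.14j), (-0+0.04j)], [(-0.15-0.69j), 0.01+0.21j, (0.32+1.82j), (-0.21+0.55j), 0.09-0.13j], [(-0+0.04j), 0.00-0.01j, 0.01-0.12j, (0.02-0.03j), -0.01+0.01j]] + [[-0.09+0.07j,  (0.02-0.03j),  (0.22-0.2j),  0.03-0.09j,  -0.00+0.03j], [0.07-0.13j,  (-0.01+0.04j),  -0.17+0.34j,  (0.01+0.12j),  -0.01-0.03j], [(0.12-0.12j),  (-0.03+0.04j),  (-0.29+0.33j),  (-0.02+0.14j),  -0.00-0.04j], [-0.15+0.69j,  0.01-0.21j,  0.32-1.82j,  (-0.21-0.55j),  0.09+0.13j], [(-0-0.04j),  0.00+0.01j,  (0.01+0.12j),  0.02+0.03j,  (-0.01-0.01j)]] + [[-0.03+0.04j, (-0.09+0.02j), (0.02+0.03j), -0.01+0.01j, (-0.03+0.05j)], [(0.07+0.03j), (0.05+0.13j), 0.04-0.03j, (0.01+0.02j), (0.08+0.03j)], [-0.01+0.01j, (-0.04-0j), 0.01j, -0.01+0.00j, -0.01+0.02j], [(-0.03+0j), (-0.04-0.04j), -0.01+0.02j, (-0.01-0j), (-0.03+0j)], [(-0.07+0.02j), -0.12-0.07j, (-0.01+0.05j), -0.02-0.00j, (-0.08+0.03j)]] + [[(-0.03-0.04j), -0.09-0.02j, 0.02-0.03j, (-0.01-0.01j), (-0.03-0.05j)], [0.07-0.03j, (0.05-0.13j), 0.04+0.03j, (0.01-0.02j), 0.08-0.03j], [(-0.01-0.01j), -0.04+0.00j, -0.01j, (-0.01-0j), (-0.01-0.02j)], [-0.03-0.00j, -0.04+0.04j, -0.01-0.02j, (-0.01+0j), -0.03-0.00j], [(-0.07-0.02j), (-0.12+0.07j), -0.01-0.05j, -0.02+0.00j, -0.08-0.03j]]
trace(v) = -0.57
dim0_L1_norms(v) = [1.62, 0.78, 2.19, 0.62, 1.25]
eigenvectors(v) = [[-0.60+0.00j, (-0.12+0.09j), -0.12-0.09j, -0.07+0.40j, (-0.07-0.4j)], [(-0.13+0j), 0.18-0.05j, (0.18+0.05j), 0.62+0.00j, 0.62-0.00j], [-0.26+0.00j, (0.19-0.12j), (0.19+0.12j), (-0.06+0.15j), -0.06-0.15j], [(0.31+0j), -0.94+0.00j, -0.94-0.00j, -0.23+0.10j, (-0.23-0.1j)], [0.68+0.00j, 0.06+0.02j, 0.06-0.02j, (-0.48+0.37j), -0.48-0.37j]]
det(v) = 0.01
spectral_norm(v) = 1.16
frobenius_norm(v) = 1.61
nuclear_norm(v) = 2.97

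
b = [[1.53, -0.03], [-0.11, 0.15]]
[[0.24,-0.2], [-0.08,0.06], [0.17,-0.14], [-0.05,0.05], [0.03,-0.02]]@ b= [[0.39,-0.04], [-0.13,0.01], [0.28,-0.03], [-0.08,0.01], [0.05,-0.00]]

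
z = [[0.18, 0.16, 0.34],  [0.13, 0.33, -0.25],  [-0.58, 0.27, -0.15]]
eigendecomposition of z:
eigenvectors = [[(0.11+0.51j), (0.11-0.51j), (0.48+0j)], [(-0.11-0.34j), -0.11+0.34j, 0.88+0.00j], [(-0.77+0j), (-0.77-0j), (-0.07+0j)]]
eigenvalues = [(-0.03+0.5j), (-0.03-0.5j), (0.42+0j)]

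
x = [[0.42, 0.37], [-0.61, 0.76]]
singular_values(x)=[0.98, 0.56]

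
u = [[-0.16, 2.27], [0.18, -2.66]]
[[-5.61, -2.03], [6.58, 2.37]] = u @[[-1.25, 1.22], [-2.56, -0.81]]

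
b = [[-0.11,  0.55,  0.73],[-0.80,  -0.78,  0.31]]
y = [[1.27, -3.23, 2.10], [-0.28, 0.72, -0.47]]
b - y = [[-1.38, 3.78, -1.37],  [-0.52, -1.5, 0.78]]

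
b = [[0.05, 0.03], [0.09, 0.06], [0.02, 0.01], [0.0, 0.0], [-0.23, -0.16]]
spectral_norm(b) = 0.31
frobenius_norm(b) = 0.31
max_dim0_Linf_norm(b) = 0.23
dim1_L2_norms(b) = [0.06, 0.11, 0.02, 0.0, 0.28]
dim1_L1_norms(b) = [0.08, 0.15, 0.03, 0.0, 0.39]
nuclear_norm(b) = 0.31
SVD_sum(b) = [[0.05, 0.03], [0.09, 0.06], [0.02, 0.01], [0.0, 0.0], [-0.23, -0.16]] + [[0.00,  -0.0], [0.0,  -0.0], [0.0,  -0.00], [0.00,  0.00], [0.00,  -0.0]]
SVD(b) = [[-0.19, -0.69], [-0.35, -0.29], [-0.07, -0.59], [0.00, 0.0], [0.91, -0.3]] @ diag([0.3067127005810533, 0.005226786993662491]) @ [[-0.82, -0.57], [-0.57, 0.82]]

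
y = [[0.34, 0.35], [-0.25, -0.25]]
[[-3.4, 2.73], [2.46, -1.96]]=y @ [[-5.27, 2.06], [-4.59, 5.79]]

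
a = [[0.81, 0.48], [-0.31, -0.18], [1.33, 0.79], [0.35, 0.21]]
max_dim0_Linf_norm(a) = 1.33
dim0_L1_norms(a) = [2.8, 1.66]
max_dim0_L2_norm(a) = 1.63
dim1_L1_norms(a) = [1.29, 0.49, 2.12, 0.56]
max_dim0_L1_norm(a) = 2.8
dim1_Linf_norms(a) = [0.81, 0.31, 1.33, 0.35]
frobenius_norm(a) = 1.89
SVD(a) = [[-0.50, 0.15],  [0.19, -0.85],  [-0.82, -0.16],  [-0.22, -0.49]] @ diag([1.890656957137919, 0.004033661610152599]) @ [[-0.86, -0.51], [0.51, -0.86]]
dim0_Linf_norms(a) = [1.33, 0.79]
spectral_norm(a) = 1.89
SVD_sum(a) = [[0.81, 0.48], [-0.31, -0.18], [1.33, 0.79], [0.35, 0.21]] + [[0.00, -0.0],[-0.0, 0.00],[-0.00, 0.0],[-0.00, 0.00]]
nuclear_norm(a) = 1.89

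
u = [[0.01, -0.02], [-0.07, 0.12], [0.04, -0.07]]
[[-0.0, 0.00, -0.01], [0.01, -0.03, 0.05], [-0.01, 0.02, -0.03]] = u@ [[-0.03, 0.11, -0.17],[0.06, -0.18, 0.28]]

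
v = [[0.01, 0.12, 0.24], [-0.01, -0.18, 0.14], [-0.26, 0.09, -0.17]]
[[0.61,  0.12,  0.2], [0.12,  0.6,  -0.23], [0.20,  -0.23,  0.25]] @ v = [[-0.05, 0.07, 0.13], [0.06, -0.11, 0.15], [-0.06, 0.09, -0.03]]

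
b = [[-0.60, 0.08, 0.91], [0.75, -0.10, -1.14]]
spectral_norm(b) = 1.75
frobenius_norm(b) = 1.75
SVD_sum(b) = [[-0.6, 0.08, 0.91],[0.75, -0.10, -1.14]] + [[-0.00, 0.00, -0.00], [-0.0, 0.0, -0.00]]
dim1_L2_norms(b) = [1.09, 1.37]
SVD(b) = [[-0.62, 0.78], [0.78, 0.62]] @ diag([1.7511708235476209, 0.0008641501872308483]) @ [[0.55, -0.07, -0.83],[-0.83, 0.11, -0.55]]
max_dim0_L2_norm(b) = 1.46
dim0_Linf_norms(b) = [0.75, 0.1, 1.14]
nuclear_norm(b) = 1.75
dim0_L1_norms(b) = [1.35, 0.18, 2.05]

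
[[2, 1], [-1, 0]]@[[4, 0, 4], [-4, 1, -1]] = [[4, 1, 7], [-4, 0, -4]]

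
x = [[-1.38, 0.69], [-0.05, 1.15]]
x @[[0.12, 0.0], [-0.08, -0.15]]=[[-0.22, -0.1], [-0.10, -0.17]]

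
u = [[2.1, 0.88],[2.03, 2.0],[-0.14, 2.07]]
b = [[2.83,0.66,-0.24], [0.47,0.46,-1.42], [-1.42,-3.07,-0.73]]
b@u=[[7.32, 3.31], [2.12, -1.61], [-9.11, -8.9]]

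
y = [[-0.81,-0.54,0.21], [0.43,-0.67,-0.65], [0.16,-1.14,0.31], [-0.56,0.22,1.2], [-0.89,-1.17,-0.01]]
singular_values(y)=[1.98, 1.69, 0.83]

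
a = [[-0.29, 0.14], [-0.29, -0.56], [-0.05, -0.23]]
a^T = [[-0.29, -0.29, -0.05], [0.14, -0.56, -0.23]]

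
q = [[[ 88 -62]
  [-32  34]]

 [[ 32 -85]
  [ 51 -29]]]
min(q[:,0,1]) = -85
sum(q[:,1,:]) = 24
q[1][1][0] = 51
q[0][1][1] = 34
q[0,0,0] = 88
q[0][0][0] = 88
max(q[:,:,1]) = 34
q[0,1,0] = -32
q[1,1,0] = 51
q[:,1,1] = [34, -29]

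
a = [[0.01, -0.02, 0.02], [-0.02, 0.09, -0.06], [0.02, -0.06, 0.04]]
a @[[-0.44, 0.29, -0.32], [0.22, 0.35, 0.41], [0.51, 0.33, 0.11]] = [[0.0, 0.0, -0.01], [-0.0, 0.01, 0.04], [-0.0, -0.0, -0.03]]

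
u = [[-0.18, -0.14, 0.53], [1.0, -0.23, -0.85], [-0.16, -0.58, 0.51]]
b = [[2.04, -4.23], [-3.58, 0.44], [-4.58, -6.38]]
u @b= [[-2.29, -2.68], [6.76, 1.09], [-0.59, -2.83]]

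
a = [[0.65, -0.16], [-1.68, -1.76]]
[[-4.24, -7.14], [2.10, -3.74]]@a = [[9.24, 13.24], [7.65, 6.25]]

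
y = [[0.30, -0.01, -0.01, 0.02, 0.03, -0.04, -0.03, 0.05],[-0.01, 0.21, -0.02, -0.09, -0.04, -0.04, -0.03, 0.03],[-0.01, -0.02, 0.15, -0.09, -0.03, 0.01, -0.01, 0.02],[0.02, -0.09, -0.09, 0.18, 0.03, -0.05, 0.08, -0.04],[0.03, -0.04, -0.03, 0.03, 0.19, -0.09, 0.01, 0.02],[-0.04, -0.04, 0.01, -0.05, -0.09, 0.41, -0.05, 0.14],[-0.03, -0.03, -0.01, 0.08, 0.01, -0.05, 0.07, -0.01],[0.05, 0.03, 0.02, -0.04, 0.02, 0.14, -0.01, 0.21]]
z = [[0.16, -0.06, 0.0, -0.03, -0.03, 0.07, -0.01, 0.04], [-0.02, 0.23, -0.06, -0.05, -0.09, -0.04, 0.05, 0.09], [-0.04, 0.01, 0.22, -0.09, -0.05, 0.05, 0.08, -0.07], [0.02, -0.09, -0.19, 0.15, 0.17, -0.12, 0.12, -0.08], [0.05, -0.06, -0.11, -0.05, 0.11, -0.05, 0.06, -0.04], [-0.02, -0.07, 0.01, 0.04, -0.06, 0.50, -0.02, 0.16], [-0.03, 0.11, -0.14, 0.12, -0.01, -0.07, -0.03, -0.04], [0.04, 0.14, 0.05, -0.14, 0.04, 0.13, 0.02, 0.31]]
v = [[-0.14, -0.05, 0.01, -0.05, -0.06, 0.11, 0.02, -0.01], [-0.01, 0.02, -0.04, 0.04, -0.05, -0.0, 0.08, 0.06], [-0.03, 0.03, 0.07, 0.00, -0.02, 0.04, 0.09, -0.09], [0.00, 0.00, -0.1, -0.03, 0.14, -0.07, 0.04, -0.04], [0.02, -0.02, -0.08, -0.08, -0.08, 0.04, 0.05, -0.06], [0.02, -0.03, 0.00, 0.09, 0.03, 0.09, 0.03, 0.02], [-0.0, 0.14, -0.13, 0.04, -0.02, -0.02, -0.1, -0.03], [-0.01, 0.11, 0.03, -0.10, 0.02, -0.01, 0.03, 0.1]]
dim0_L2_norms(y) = [0.31, 0.24, 0.18, 0.25, 0.22, 0.45, 0.13, 0.26]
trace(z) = 1.65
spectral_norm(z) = 0.65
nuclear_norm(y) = 1.72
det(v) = 0.00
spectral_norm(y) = 0.53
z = y + v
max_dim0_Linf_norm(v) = 0.14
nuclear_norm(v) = 1.35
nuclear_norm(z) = 2.15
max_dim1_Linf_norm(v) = 0.14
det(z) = -0.00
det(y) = 0.00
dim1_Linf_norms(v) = [0.14, 0.08, 0.09, 0.14, 0.08, 0.09, 0.14, 0.11]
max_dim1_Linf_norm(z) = 0.5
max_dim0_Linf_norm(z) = 0.5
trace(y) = 1.72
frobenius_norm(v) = 0.50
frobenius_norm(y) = 0.77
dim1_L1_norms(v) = [0.45, 0.3, 0.37, 0.42, 0.43, 0.31, 0.48, 0.41]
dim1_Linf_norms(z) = [0.16, 0.23, 0.22, 0.19, 0.11, 0.5, 0.14, 0.31]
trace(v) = -0.07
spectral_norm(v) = 0.28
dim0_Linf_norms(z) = [0.16, 0.23, 0.22, 0.15, 0.17, 0.5, 0.12, 0.31]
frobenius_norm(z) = 0.93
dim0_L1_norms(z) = [0.38, 0.77, 0.78, 0.67, 0.56, 1.03, 0.39, 0.83]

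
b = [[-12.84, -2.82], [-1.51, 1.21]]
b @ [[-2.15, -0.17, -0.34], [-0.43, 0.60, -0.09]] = [[28.82, 0.49, 4.62],[2.73, 0.98, 0.4]]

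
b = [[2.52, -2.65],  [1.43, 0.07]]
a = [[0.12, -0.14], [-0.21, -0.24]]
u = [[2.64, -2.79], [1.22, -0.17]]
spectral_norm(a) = 0.32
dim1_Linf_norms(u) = [2.79, 1.22]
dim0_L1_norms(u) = [3.86, 2.96]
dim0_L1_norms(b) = [3.95, 2.72]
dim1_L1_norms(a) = [0.26, 0.45]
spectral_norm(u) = 3.96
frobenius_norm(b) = 3.93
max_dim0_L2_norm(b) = 2.9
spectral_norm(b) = 3.78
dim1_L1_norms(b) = [5.17, 1.5]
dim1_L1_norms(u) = [5.43, 1.39]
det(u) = 2.96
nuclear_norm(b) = 4.83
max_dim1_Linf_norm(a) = 0.24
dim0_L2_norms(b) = [2.9, 2.65]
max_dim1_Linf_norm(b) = 2.65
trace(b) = 2.59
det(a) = -0.06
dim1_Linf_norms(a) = [0.14, 0.24]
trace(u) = 2.47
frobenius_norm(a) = 0.37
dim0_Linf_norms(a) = [0.21, 0.24]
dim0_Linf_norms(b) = [2.52, 2.65]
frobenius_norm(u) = 4.03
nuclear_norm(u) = 4.71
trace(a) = -0.12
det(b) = 3.97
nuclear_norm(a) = 0.50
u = a + b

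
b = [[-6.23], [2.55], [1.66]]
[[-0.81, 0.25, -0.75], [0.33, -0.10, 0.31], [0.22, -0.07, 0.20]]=b@[[0.13, -0.04, 0.12]]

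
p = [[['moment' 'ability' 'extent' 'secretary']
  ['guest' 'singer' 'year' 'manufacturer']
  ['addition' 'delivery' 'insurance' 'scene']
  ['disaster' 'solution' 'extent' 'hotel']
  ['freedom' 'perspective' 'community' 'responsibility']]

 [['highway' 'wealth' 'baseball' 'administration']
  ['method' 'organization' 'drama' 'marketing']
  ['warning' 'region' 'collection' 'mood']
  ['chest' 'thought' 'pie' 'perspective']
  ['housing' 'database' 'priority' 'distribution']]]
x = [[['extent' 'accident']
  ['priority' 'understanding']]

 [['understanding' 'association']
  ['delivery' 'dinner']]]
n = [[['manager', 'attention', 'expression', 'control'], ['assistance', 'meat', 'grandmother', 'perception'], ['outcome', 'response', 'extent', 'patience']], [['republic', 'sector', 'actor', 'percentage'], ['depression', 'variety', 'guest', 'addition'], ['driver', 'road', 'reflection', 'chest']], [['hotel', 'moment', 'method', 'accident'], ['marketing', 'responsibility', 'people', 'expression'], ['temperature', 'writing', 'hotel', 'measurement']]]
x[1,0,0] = 'understanding'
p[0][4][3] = 'responsibility'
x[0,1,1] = 'understanding'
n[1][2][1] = 'road'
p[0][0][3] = 'secretary'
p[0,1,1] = 'singer'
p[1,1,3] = 'marketing'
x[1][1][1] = 'dinner'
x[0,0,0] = 'extent'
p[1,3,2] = 'pie'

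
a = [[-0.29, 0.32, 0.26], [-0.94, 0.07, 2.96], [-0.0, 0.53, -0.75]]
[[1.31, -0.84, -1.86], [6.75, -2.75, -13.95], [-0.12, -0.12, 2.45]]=a@[[2.79, 1.83, 0.28], [4.12, -0.70, -1.85], [3.07, -0.33, -4.58]]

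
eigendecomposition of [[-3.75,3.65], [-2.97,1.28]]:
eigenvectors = [[0.74+0.00j, (0.74-0j)], [(0.51+0.43j), 0.51-0.43j]]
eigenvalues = [(-1.24+2.12j), (-1.24-2.12j)]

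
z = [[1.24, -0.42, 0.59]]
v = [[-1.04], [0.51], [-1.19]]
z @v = [[-2.21]]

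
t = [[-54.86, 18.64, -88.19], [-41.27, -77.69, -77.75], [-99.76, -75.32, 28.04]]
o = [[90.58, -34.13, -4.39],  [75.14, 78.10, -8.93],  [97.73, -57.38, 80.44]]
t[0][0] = -54.86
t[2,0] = -99.76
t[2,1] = -75.32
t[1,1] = -77.69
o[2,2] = 80.44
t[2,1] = -75.32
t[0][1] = 18.64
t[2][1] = -75.32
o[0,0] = 90.58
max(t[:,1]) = 18.64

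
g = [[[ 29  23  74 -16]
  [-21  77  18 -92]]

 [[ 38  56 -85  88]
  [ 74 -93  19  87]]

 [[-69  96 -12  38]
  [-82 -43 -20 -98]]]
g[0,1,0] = -21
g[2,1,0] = -82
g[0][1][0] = -21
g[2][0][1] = 96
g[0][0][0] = 29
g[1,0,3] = 88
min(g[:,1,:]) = -98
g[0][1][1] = 77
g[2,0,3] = 38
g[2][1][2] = -20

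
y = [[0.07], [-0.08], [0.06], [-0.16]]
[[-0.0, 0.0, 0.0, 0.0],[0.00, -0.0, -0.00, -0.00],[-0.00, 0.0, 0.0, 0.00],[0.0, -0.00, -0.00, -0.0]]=y @ [[-0.01, 0.01, 0.01, 0.01]]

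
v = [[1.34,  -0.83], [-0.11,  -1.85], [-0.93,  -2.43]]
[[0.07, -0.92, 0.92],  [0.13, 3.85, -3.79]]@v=[[-0.66, -0.59], [3.28, 1.98]]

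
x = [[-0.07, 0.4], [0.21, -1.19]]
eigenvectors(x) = [[0.98, -0.32],[0.17, 0.95]]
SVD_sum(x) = [[-0.07, 0.4], [0.21, -1.19]] + [[0.00, 0.0], [0.0, 0.00]]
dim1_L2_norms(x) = [0.41, 1.21]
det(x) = -0.00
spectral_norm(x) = 1.27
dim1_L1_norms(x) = [0.47, 1.4]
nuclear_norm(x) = 1.28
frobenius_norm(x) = 1.27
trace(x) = -1.26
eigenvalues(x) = [0.0, -1.26]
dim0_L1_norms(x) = [0.28, 1.59]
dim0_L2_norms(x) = [0.22, 1.26]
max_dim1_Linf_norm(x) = 1.19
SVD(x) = [[-0.32, 0.95], [0.95, 0.32]] @ diag([1.274793982759582, 0.000549108333947941]) @ [[0.17, -0.98], [0.98, 0.17]]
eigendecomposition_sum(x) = [[0.0,0.00], [0.0,0.00]] + [[-0.07, 0.4], [0.21, -1.19]]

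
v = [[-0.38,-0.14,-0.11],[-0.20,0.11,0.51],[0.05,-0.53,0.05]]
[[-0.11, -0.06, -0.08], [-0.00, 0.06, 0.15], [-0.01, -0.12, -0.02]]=v@[[0.24, 0.05, 0.08],[0.05, 0.23, 0.08],[0.08, 0.08, 0.31]]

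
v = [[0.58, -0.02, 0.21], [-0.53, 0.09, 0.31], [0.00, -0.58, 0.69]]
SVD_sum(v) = [[-0.0, -0.10, 0.15], [-0.0, -0.12, 0.17], [-0.0, -0.52, 0.73]] + [[0.56, -0.06, -0.04], [-0.55, 0.06, 0.04], [0.01, -0.0, -0.0]] + [[0.02,  0.15,  0.10], [0.02,  0.15,  0.1], [-0.01,  -0.06,  -0.04]]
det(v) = 0.20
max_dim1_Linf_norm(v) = 0.69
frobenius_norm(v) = 1.26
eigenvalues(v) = [(0.82+0j), (0.27+0.41j), (0.27-0.41j)]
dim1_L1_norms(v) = [0.81, 0.93, 1.27]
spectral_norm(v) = 0.94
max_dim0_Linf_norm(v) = 0.69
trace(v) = 1.36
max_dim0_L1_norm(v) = 1.21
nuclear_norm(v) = 2.00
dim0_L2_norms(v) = [0.79, 0.59, 0.79]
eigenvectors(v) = [[(0.66+0j), 0.05-0.25j, (0.05+0.25j)], [-0.16+0.00j, (0.69+0j), 0.69-0.00j], [0.74+0.00j, (0.49+0.47j), (0.49-0.47j)]]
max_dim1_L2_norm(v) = 0.9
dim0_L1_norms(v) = [1.11, 0.69, 1.21]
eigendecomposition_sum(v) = [[0.48+0.00j, -0.22-0.00j, 0.26+0.00j], [(-0.12+0j), 0.05+0.00j, -0.06+0.00j], [(0.54+0j), (-0.24-0j), 0.29+0.00j]] + [[0.05+0.09j, (0.1+0.01j), -0.02-0.08j], [(-0.2+0.18j), 0.02+0.26j, 0.19-0.10j], [(-0.27-0.02j), (-0.17+0.2j), (0.2+0.06j)]] + [[0.05-0.09j, 0.10-0.01j, -0.02+0.08j], [(-0.2-0.18j), 0.02-0.26j, (0.19+0.1j)], [-0.27+0.02j, -0.17-0.20j, (0.2-0.06j)]]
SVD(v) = [[0.19,-0.71,-0.68],[0.22,0.7,-0.68],[0.96,-0.02,0.29]] @ diag([0.9385148937603396, 0.7918550530301951, 0.26581077702110784]) @ [[-0.00, -0.57, 0.82], [-0.99, 0.11, 0.07], [-0.13, -0.81, -0.57]]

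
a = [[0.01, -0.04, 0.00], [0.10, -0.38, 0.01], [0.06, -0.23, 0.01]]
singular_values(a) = [0.46, 0.0, 0.0]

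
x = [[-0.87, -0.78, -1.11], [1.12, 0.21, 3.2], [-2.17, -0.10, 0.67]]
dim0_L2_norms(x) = [2.59, 0.81, 3.45]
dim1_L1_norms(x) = [2.76, 4.53, 2.94]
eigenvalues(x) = [(2.09+0j), (-1.04+1.19j), (-1.04-1.19j)]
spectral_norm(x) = 3.69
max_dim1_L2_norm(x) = 3.4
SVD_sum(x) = [[-0.62, -0.20, -1.32], [1.43, 0.47, 3.01], [-0.14, -0.05, -0.3]] + [[-0.32,-0.03,0.16], [-0.34,-0.03,0.17], [-2.01,-0.18,0.98]] + [[0.07, -0.55, 0.05], [0.03, -0.23, 0.02], [-0.02, 0.13, -0.01]]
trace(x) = 0.01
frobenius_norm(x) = 4.39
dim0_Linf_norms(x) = [2.17, 0.78, 3.2]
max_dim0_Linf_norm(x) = 3.2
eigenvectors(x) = [[-0.40+0.00j, 0.15-0.32j, 0.15+0.32j],[(0.72+0j), (-0.87+0j), -0.87-0.00j],[(0.56+0j), 0.29-0.21j, 0.29+0.21j]]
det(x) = 5.22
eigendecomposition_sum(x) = [[(0.56+0j), -0.19+0.00j, (-0.85+0j)], [-1.00+0.00j, 0.33-0.00j, 1.53+0.00j], [-0.78+0.00j, 0.26-0.00j, 1.20+0.00j]] + [[-0.71+0.15j,-0.30-0.17j,-0.13+0.32j], [1.06+1.43j,-0.06+0.83j,0.83-0.04j], [-0.69-0.21j,(-0.18-0.29j),-0.26+0.22j]] + [[(-0.71-0.15j), -0.30+0.17j, (-0.13-0.32j)], [1.06-1.43j, -0.06-0.83j, 0.83+0.04j], [(-0.69+0.21j), (-0.18+0.29j), -0.26-0.22j]]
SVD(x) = [[-0.40, -0.15, -0.90], [0.91, -0.16, -0.37], [-0.09, -0.97, 0.21]] @ diag([3.69013816620253, 2.3043052794074397, 0.6138057458434418]) @ [[0.42, 0.14, 0.89],[0.9, 0.08, -0.44],[-0.13, 0.99, -0.09]]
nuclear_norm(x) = 6.61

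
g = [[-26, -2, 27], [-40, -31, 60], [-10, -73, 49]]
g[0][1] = -2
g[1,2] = 60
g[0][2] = 27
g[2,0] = -10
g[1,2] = 60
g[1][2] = 60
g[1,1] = -31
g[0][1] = -2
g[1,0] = -40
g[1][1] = -31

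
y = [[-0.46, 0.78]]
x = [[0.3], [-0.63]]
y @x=[[-0.63]]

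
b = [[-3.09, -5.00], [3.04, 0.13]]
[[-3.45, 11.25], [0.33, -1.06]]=b @ [[0.08, -0.26], [0.64, -2.09]]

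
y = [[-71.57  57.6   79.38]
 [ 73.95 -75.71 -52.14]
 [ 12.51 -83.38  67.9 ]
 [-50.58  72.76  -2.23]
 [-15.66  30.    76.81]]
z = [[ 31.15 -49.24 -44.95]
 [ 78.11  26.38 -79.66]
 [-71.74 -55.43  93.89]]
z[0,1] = -49.24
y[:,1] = [57.6, -75.71, -83.38, 72.76, 30.0]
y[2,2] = 67.9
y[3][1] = 72.76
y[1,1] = -75.71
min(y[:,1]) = -83.38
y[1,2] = -52.14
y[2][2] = 67.9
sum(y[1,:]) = -53.89999999999999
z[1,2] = -79.66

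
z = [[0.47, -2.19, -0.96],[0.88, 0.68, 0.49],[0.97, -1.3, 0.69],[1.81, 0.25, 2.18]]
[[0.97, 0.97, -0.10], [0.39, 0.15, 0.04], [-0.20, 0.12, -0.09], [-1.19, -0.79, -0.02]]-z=[[0.50, 3.16, 0.86],[-0.49, -0.53, -0.45],[-1.17, 1.42, -0.78],[-3.00, -1.04, -2.2]]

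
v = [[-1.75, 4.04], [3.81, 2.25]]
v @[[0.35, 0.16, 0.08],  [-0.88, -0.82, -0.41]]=[[-4.17, -3.59, -1.8],  [-0.65, -1.24, -0.62]]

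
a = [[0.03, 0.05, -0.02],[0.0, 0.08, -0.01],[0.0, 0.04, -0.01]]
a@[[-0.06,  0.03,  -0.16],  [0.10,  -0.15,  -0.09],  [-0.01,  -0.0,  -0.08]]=[[0.00,-0.01,-0.01], [0.01,-0.01,-0.01], [0.00,-0.01,-0.0]]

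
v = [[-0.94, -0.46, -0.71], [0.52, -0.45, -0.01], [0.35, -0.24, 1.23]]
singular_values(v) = [1.67, 0.74, 0.64]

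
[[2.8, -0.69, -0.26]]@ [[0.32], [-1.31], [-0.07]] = [[1.82]]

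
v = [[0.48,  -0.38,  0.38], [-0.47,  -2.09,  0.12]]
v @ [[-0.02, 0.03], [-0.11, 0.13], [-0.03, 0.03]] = [[0.02, -0.02], [0.24, -0.28]]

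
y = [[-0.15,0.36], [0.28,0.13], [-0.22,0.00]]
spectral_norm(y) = 0.41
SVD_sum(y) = [[-0.26, 0.24], [0.09, -0.08], [-0.12, 0.11]] + [[0.11, 0.12], [0.19, 0.21], [-0.1, -0.11]]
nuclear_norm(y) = 0.77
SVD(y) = [[-0.87, -0.45], [0.29, -0.79], [-0.40, 0.41]] @ diag([0.4068852344511444, 0.3608938985153909]) @ [[0.73, -0.68],[-0.68, -0.73]]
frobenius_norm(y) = 0.54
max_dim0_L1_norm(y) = 0.65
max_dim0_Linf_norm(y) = 0.36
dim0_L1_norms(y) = [0.65, 0.49]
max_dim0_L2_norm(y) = 0.39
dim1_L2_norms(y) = [0.39, 0.31, 0.22]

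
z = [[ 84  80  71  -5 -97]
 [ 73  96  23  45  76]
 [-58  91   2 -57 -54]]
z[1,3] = 45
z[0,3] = -5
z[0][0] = 84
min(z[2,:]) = -58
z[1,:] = [73, 96, 23, 45, 76]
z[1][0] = 73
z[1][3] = 45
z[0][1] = 80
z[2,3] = -57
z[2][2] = 2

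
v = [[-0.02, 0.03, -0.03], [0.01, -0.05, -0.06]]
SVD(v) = [[0.02, 1.0], [1.0, -0.02]] @ diag([0.07875594224850642, 0.04687751657831206]) @ [[0.12,  -0.63,  -0.77],[-0.43,  0.67,  -0.61]]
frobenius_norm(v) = 0.09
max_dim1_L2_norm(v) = 0.08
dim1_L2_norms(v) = [0.05, 0.08]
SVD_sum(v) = [[0.00, -0.00, -0.00], [0.01, -0.05, -0.06]] + [[-0.02, 0.03, -0.03],[0.00, -0.0, 0.00]]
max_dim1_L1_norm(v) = 0.12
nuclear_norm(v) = 0.13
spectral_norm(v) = 0.08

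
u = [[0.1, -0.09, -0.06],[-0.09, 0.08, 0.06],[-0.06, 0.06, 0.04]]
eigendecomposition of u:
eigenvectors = [[-0.67, 0.69, -0.28], [0.61, 0.29, -0.74], [0.43, 0.67, 0.61]]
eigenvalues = [0.22, 0.0, -0.0]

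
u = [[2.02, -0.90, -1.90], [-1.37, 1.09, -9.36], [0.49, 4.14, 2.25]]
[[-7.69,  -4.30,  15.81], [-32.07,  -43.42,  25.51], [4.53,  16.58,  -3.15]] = u @ [[-0.85,  2.60,  4.87], [-0.69,  1.3,  0.5], [3.47,  4.41,  -3.38]]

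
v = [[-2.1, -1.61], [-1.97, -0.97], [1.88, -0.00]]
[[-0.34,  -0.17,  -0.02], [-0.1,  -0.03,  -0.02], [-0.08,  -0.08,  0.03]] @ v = [[1.01, 0.71],[0.23, 0.19],[0.38, 0.21]]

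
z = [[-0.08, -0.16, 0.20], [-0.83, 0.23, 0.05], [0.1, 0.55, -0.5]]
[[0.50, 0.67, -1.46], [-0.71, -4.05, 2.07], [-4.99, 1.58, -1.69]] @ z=[[-0.74, -0.73, 0.86], [3.63, 0.32, -1.38], [-1.08, 0.23, -0.07]]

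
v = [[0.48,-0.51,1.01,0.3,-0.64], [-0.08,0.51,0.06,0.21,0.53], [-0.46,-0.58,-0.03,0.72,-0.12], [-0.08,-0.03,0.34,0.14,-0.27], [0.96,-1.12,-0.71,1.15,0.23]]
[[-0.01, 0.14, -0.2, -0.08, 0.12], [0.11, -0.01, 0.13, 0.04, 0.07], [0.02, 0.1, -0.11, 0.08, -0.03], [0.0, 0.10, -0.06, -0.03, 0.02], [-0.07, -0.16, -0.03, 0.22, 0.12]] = v @ [[-0.05, -0.10, 0.05, -0.0, 0.13],[0.01, 0.10, 0.16, -0.04, 0.07],[0.11, 0.08, -0.08, -0.07, 0.08],[0.03, 0.13, 0.02, 0.09, 0.11],[0.16, -0.19, 0.1, 0.09, 0.03]]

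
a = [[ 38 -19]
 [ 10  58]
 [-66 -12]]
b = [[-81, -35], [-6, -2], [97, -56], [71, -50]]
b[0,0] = -81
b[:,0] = [-81, -6, 97, 71]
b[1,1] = -2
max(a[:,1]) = 58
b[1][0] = -6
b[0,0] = -81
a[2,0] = -66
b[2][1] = -56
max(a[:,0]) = 38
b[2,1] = -56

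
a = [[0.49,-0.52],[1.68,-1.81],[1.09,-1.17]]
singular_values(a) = [3.03, 0.01]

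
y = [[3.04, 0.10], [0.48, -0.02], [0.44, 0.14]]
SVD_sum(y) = [[3.04, 0.11], [0.48, 0.02], [0.44, 0.02]] + [[0.0, -0.01], [0.0, -0.04], [-0.0, 0.12]]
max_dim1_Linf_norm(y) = 3.04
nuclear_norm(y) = 3.24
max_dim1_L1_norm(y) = 3.14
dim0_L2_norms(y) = [3.11, 0.17]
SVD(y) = [[-0.98, -0.09], [-0.15, -0.29], [-0.14, 0.95]] @ diag([3.1110665351463895, 0.12986536833289422]) @ [[-1.00, -0.04], [-0.04, 1.00]]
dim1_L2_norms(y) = [3.04, 0.48, 0.46]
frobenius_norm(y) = 3.11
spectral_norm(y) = 3.11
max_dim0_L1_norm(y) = 3.96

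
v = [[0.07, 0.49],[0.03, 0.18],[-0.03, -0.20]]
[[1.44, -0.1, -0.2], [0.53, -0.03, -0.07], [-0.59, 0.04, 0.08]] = v@[[0.11, 1.57, 1.84],[2.93, -0.42, -0.68]]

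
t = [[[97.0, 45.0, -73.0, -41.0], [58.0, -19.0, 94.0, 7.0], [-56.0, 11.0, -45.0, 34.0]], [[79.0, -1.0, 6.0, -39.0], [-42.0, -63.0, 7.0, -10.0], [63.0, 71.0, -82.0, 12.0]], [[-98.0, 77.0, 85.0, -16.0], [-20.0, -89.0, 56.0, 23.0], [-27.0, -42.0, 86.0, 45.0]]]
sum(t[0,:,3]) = 0.0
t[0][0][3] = -41.0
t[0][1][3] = 7.0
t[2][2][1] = -42.0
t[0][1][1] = -19.0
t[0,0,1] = 45.0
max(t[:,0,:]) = 97.0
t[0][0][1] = 45.0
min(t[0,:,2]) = -73.0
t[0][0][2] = -73.0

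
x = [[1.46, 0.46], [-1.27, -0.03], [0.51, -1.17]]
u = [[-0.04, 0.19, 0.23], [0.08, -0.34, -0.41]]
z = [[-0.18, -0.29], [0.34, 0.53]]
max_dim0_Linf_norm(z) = 0.53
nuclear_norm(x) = 3.26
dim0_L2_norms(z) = [0.38, 0.6]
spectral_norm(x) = 2.00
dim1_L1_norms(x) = [1.92, 1.3, 1.68]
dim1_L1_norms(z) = [0.47, 0.87]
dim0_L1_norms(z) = [0.52, 0.82]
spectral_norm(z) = 0.72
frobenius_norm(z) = 0.72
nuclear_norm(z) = 0.72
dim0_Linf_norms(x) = [1.46, 1.17]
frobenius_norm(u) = 0.62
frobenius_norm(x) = 2.36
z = u @ x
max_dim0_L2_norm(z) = 0.6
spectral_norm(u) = 0.62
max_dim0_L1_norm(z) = 0.82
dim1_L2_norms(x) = [1.53, 1.27, 1.28]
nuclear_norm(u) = 0.62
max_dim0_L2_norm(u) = 0.47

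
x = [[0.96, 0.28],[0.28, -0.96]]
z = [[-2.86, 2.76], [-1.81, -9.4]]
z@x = [[-1.97, -3.45], [-4.37, 8.52]]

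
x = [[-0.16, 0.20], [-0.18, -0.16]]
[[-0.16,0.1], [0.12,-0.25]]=x @ [[0.03,0.55], [-0.77,0.96]]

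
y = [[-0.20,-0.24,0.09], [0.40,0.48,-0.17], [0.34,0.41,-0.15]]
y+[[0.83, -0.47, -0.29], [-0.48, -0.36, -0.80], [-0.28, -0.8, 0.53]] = [[0.63, -0.71, -0.20], [-0.08, 0.12, -0.97], [0.06, -0.39, 0.38]]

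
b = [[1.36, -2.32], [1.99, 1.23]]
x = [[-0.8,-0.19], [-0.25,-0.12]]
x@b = [[-1.47, 1.62], [-0.58, 0.43]]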